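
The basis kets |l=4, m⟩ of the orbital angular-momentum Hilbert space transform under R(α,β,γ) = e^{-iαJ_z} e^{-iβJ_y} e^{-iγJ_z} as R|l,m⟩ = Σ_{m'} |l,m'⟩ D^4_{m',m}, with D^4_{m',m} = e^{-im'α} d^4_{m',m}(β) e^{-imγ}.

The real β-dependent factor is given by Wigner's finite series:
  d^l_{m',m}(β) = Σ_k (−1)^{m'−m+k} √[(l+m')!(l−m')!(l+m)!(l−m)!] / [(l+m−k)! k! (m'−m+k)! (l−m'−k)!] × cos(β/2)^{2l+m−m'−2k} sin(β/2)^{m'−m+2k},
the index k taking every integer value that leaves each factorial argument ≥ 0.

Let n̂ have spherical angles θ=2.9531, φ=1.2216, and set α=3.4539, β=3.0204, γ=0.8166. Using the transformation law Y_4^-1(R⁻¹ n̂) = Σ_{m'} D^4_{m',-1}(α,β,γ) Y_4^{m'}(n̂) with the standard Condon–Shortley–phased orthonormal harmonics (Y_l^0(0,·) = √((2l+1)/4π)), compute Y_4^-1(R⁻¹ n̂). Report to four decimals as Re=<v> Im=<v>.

Need the full column D^4_{m',-1} for m'=−4..4 at α=3.4539, β=3.0204, γ=0.8166.
cos(β/2)=0.060559, sin(β/2)=0.998165
d^4_{-4,-1}: single k=3 term ⇒ +0.000006;  D = -0.000003+0.000005i
d^4_{-3,-1}: k∈[2..3] ⇒ +0.000000 -0.000177 = -0.000176;  D = -0.000032+0.000173i
d^4_{-2,-1}: k∈[1..3] ⇒ +0.000000 -0.000017 +0.003112 = +0.003095;  D = +0.000400+0.003069i
d^4_{-1,-1}: k∈[0..3] ⇒ +0.000000 -0.000001 +0.000401 -0.036272 = -0.035872;  D = +0.015341+0.032427i
d^4_{0,-1}: k∈[0..3] ⇒ -0.000000 +0.000022 -0.005905 +0.267369 = +0.261485;  D = +0.179040+0.190576i
d^4_{1,-1}: k∈[0..3] ⇒ +0.000000 -0.000401 +0.054408 -0.985411 = -0.931403;  D = +0.815458+0.450043i
d^4_{2,-1}: k∈[0..2] ⇒ -0.000011 +0.004668 -0.253648 = -0.248991;  D = -0.244417-0.047510i
d^4_{3,-1}: k∈[0..1] ⇒ +0.000177 -0.028790 = -0.028614;  D = +0.028407-0.003435i
d^4_{4,-1}: single k=0 term ⇒ -0.001647;  D = -0.001495+0.000690i
Y_4^{m'}(θ=2.9531,φ=1.2216) and Σ D·Y over m':
  (-0.0000+0.0000i)·(+0.0001+0.0005i)  (-0.0000+0.0002i)·(+0.0070-0.0040i)  (+0.0004+0.0031i)·(-0.0518-0.0435i)  (+0.0153+0.0324i)·(-0.1118+0.3072i)  (+0.1790+0.1906i)·(+0.7023+0.0000i)  (+0.8155+0.4500i)·(+0.1118+0.3072i)  (-0.2444-0.0475i)·(-0.0518+0.0435i)  (+0.0284-0.0034i)·(-0.0070-0.0040i)  (-0.0015+0.0007i)·(+0.0001-0.0005i)
Y_4^-1(R⁻¹ n̂) = +0.081642+0.427321i

Re=0.0816 Im=0.4273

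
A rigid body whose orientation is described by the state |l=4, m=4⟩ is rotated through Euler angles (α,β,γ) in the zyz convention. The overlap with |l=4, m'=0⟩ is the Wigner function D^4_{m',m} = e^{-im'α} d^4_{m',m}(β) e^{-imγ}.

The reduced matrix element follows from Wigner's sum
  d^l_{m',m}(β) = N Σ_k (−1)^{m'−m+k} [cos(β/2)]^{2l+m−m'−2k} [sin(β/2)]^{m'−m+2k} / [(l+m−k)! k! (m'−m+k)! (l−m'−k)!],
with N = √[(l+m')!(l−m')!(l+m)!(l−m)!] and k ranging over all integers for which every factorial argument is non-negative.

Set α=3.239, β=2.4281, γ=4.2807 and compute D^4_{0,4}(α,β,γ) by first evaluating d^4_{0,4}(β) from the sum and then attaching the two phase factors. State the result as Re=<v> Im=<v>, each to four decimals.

Re=-0.0149 Im=0.0948

D^4_{0,4}(3.239,2.4281,4.2807) = e^{-i·0·3.239}·d^4_{0,4}(2.4281)·e^{-i·4·4.2807}. Compute d first:
c=cos(2.4281/2)=0.349227, s=sin(2.4281/2)=0.937038; N=√[24·24·40320·1]=4819.161753
k: max(0,(4)−(0))=4 … min(4+(4),4−(0))=4
  k=4: (−1)^0·4819.1618/(576)·0.3492^4·0.9370^4 = +0.095942
d^4_{0,4}(2.4281) = +0.095942
Phases: e^{-i·(0)·3.239}=+1.000000+0.000000i, e^{-i·(4)·4.2807}=-0.155328+0.987863i ⇒ D=-0.014903+0.094778i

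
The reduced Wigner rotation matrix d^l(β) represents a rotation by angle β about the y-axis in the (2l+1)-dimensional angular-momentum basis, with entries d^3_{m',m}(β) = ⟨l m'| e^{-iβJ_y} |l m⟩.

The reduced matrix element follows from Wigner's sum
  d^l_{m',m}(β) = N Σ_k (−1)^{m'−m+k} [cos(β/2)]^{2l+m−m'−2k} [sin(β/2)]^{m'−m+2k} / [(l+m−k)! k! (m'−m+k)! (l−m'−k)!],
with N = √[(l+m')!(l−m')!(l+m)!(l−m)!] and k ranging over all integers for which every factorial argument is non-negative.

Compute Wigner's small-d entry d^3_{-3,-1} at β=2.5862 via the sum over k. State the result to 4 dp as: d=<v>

d=0.0202

d^3_{-3,-1}(β=2.5862) via Wigner's sum:
c=cos(2.5862/2)=0.274141, s=sin(2.5862/2)=0.961690; N=√[1·720·2·24]=185.903201
k∈{2} keeps every argument non-negative
  k=2: (−1)^0·185.9032/(48)·0.2741^4·0.9617^2 = +0.020231
d^3_{-3,-1}(2.5862) = +0.020231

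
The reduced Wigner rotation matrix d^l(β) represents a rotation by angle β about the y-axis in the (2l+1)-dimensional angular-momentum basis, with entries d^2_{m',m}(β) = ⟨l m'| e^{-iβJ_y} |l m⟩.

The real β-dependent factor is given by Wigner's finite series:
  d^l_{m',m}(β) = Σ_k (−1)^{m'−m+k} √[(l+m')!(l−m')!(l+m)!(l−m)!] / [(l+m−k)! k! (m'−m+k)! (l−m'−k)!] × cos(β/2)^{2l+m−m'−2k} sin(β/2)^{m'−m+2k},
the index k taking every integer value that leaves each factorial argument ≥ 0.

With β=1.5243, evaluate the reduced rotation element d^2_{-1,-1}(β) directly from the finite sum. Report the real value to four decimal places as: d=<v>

d=-0.4746

d^2_{-1,-1}(β=1.5243) via Wigner's sum:
With c≡cos(β/2)=0.723353 and s≡sin(β/2)=0.690478, N=[1·6·1·6]^{1/2}=6.000000
k∈{0,1} keeps every argument non-negative
  k=0: (−1)^0·6.0000/(6)·0.7234^4·0.6905^0 = +0.273780
  k=1: (−1)^1·6.0000/(2)·0.7234^2·0.6905^2 = -0.748380
d^2_{-1,-1}(1.5243) = +0.273780 -0.748380 = -0.474600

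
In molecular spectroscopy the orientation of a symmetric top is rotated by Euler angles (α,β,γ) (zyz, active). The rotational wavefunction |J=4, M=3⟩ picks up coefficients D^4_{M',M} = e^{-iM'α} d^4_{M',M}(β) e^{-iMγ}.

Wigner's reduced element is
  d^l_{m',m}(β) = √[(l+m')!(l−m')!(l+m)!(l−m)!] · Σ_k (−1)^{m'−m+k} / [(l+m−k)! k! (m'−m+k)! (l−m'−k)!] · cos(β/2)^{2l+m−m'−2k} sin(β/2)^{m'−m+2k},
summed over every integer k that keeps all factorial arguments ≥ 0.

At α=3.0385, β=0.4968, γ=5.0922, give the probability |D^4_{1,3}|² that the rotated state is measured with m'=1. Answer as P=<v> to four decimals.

Split into d^4_{1,3}(β=0.4968) × two z-phases.
c=cos(0.4968/2)=0.969307, s=sin(0.4968/2)=0.245853; N=√[120·6·5040·1]=1904.940944
Admissible k: 2..3 (factorial args all ≥0)
  k=2: (−1)^0·1904.9409/(240)·0.9693^6·0.2459^2 = +0.397915
  k=3: (−1)^1·1904.9409/(144)·0.9693^4·0.2459^4 = -0.042665
d^4_{1,3}(0.4968) = +0.397915 -0.042665 = +0.355251
|D^4_{1,3}|² = |d^4_{1,3}(β)|² = (+0.355251)² = 0.126203 (the z-rotation phases have unit modulus)

P=0.1262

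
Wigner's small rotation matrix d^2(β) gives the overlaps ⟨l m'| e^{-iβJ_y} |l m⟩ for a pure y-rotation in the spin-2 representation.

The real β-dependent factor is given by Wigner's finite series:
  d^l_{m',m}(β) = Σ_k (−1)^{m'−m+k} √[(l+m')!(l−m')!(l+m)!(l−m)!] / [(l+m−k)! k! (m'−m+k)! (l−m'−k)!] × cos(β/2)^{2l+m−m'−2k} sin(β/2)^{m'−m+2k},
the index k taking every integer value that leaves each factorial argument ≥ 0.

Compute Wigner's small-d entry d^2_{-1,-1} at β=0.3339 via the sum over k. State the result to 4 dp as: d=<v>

d^2_{-1,-1}(β=0.3339) via Wigner's sum:
Half-angle: c=0.986096, s=0.166176. N=√(1·6·1·6)=6.000000
Admissible k: 0..1 (factorial args all ≥0)
  k=0: (−1)^0·6.0000/(6)·0.9861^4·0.1662^0 = +0.945534
  k=1: (−1)^1·6.0000/(2)·0.9861^2·0.1662^2 = -0.080555
d^2_{-1,-1}(0.3339) = +0.945534 -0.080555 = +0.864979

d=0.8650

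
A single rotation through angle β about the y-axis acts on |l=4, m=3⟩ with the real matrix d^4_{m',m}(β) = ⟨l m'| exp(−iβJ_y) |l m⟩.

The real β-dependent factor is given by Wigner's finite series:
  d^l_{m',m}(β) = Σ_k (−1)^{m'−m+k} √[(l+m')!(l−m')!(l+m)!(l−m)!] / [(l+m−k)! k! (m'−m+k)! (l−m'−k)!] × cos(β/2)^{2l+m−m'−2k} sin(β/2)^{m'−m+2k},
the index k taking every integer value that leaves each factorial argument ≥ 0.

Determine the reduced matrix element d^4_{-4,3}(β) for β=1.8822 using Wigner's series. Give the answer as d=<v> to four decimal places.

d^4_{-4,3}(β=1.8822) via Wigner's sum:
With c≡cos(β/2)=0.588899 and s≡sin(β/2)=0.808206, N=[1·40320·5040·1]^{1/2}=14255.272709
k: max(0,(3)−(-4))=7 … min(4+(3),4−(-4))=7
  k=7: (−1)^0·14255.2727/(5040)·0.5889^1·0.8082^7 = +0.375182
d^4_{-4,3}(1.8822) = +0.375182

d=0.3752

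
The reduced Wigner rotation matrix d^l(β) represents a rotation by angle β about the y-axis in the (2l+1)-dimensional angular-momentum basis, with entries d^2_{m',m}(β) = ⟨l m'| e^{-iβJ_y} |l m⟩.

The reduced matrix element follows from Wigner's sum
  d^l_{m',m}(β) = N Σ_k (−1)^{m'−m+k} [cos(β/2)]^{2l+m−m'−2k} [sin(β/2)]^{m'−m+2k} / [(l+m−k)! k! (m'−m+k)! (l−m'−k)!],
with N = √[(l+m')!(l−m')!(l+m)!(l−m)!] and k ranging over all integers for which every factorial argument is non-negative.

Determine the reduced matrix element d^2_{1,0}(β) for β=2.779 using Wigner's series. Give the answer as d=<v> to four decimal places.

d^2_{1,0}(β=2.779) via Wigner's sum:
Half-angle: c=0.180305, s=0.983611. N=√(6·1·2·2)=4.898979
k∈{0,1} keeps every argument non-negative
  k=0: (−1)^1·4.8990/(2)·0.1803^3·0.9836^1 = -0.014123
  k=1: (−1)^2·4.8990/(2)·0.1803^1·0.9836^3 = +0.420294
d^2_{1,0}(2.779) = -0.014123 +0.420294 = +0.406171

d=0.4062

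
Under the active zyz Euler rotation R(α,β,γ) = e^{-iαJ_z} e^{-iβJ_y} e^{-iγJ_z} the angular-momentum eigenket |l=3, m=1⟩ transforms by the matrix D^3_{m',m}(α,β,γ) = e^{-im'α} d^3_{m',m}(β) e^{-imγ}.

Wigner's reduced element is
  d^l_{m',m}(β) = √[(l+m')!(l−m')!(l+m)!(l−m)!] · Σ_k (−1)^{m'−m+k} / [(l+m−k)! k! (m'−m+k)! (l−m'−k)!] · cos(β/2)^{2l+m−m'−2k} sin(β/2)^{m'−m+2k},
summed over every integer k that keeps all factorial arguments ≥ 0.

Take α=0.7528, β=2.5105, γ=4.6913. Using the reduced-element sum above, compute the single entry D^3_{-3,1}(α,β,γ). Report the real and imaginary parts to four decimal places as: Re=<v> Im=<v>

Re=-0.2313 Im=-0.1983

D^3_{-3,1}(0.7528,2.5105,4.6913) = e^{-i·-3·0.7528}·d^3_{-3,1}(2.5105)·e^{-i·1·4.6913}. Compute d first:
Half-angle: c=0.310336, s=0.950627. N=√(1·720·24·2)=185.903201
k∈{4} keeps every argument non-negative
  k=4: (−1)^0·185.9032/(48)·0.3103^2·0.9506^4 = +0.304614
d^3_{-3,1}(2.5105) = +0.304614
Phases: e^{-i·(-3)·0.7528}=-0.634687+0.772769i, e^{-i·(1)·4.6913}=-0.021087+0.999778i ⇒ D=-0.231267-0.198256i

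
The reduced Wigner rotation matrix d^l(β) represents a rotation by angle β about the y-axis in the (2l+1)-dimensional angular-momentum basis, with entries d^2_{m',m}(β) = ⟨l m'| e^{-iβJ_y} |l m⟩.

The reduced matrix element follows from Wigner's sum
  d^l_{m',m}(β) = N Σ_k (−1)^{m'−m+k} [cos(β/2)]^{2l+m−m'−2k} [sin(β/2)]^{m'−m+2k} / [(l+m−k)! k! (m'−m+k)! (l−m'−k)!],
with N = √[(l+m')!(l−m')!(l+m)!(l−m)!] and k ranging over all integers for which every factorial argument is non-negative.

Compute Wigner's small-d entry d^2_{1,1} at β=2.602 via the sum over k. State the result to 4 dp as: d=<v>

d=-0.1929

d^2_{1,1}(β=2.602) via Wigner's sum:
With c≡cos(β/2)=0.266535 and s≡sin(β/2)=0.963825, N=[6·1·6·1]^{1/2}=6.000000
Admissible k: 0..1 (factorial args all ≥0)
  k=0: (−1)^0·6.0000/(6)·0.2665^4·0.9638^0 = +0.005047
  k=1: (−1)^1·6.0000/(2)·0.2665^2·0.9638^2 = -0.197982
d^2_{1,1}(2.602) = +0.005047 -0.197982 = -0.192936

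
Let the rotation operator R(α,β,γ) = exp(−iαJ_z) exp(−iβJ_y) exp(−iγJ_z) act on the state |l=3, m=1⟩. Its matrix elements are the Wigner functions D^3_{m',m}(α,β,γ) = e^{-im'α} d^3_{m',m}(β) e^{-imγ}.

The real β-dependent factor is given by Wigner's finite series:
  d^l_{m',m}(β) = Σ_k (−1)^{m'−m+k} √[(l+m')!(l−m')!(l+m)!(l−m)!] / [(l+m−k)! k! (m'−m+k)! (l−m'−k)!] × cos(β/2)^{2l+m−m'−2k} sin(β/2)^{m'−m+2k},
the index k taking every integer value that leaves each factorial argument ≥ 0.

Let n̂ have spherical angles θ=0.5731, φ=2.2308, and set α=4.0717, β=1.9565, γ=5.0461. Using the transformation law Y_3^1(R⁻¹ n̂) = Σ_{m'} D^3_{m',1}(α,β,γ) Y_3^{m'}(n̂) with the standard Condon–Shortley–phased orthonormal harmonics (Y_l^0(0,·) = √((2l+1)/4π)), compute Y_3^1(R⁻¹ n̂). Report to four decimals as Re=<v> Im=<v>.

Re=-0.0011 Im=0.0037

Need the full column D^3_{m',1} for m'=−3..3 at α=4.0717, β=1.9565, γ=5.0461.
cos(β/2)=0.558475, sin(β/2)=0.829521
d^3_{-3,1}: single k=4 term ⇒ +0.571957;  D = +0.361854+0.442941i
d^3_{-2,1}: k∈[3..4] ⇒ +0.628817 -0.693652 = -0.064835;  D = +0.064772-0.002871i
d^3_{-1,1}: k∈[2..4] ⇒ +0.401626 -1.181429 +0.325811 = -0.453993;  D = -0.254992+0.375618i
d^3_{0,1}: k∈[1..3] ⇒ +0.156112 -1.033251 +0.759857 = -0.117281;  D = -0.038416-0.110811i
d^3_{1,1}: k∈[0..2] ⇒ +0.030340 -0.535501 +0.886072 = +0.380912;  D = -0.363104-0.115104i
d^3_{2,1}: k∈[0..1] ⇒ -0.142510 +0.628817 = +0.486306;  D = +0.394908-0.283798i
d^3_{3,1}: single k=0 term ⇒ +0.259248;  D = -0.004552+0.259208i
Y_3^{m'}(θ=0.5731,φ=2.2308) and Σ D·Y over m':
  (+0.3619+0.4429i)·(+0.0610-0.0265i)  (+0.0648-0.0029i)·(-0.0627+0.2446i)  (-0.2550+0.3756i)·(-0.2718-0.3502i)  (-0.0384-0.1108i)·(+0.1661+0.0000i)  (-0.3631-0.1151i)·(+0.2718-0.3502i)  (+0.3949-0.2838i)·(-0.0627-0.2446i)  (-0.0046+0.2592i)·(-0.0610-0.0265i)
Y_3^1(R⁻¹ n̂) = -0.001096+0.003653i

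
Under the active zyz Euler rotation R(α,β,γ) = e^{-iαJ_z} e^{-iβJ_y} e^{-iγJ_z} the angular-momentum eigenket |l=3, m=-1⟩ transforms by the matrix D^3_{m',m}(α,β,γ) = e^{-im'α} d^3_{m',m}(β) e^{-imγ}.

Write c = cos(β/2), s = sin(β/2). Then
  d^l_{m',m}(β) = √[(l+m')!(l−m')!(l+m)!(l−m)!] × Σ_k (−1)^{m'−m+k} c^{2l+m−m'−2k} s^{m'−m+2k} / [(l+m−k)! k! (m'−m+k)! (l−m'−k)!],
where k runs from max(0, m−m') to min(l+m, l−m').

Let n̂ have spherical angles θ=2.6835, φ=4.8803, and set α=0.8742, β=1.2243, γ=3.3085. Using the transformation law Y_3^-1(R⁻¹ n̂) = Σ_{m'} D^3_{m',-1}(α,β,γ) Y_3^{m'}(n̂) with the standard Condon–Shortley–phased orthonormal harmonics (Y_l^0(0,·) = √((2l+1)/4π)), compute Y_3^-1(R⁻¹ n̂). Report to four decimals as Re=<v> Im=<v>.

Re=-0.1429 Im=-0.0958

Need the full column D^3_{m',-1} for m'=−3..3 at α=0.8742, β=1.2243, γ=3.3085.
cos(β/2)=0.818414, sin(β/2)=0.574628
d^3_{-3,-1}: single k=2 term ⇒ +0.573737;  D = +0.538542-0.197857i
d^3_{-2,-1}: k∈[1..2] ⇒ +0.667196 -0.657826 = +0.009370;  D = +0.003165-0.008820i
d^3_{-1,-1}: k∈[0..2] ⇒ +0.300497 -1.185106 +0.438174 = -0.446436;  D = +0.225568+0.385258i
d^3_{0,-1}: k∈[0..2] ⇒ -0.730877 +1.080919 -0.177623 = +0.172419;  D = -0.170023-0.028645i
d^3_{1,-1}: k∈[0..2] ⇒ +0.888830 -0.584231 +0.036002 = +0.340600;  D = -0.258898+0.221314i
d^3_{2,-1}: k∈[0..1] ⇒ -0.657826 +0.162147 = -0.495679;  D = -0.005302-0.495651i
d^3_{3,-1}: single k=0 term ⇒ +0.282840;  D = +0.218875+0.179142i
Y_3^{m'}(θ=2.6835,φ=4.8803) and Σ D·Y over m':
  (+0.5385-0.1979i)·(-0.0174-0.0316i)  (+0.0032-0.0088i)·(+0.1693-0.0591i)  (+0.2256+0.3853i)·(+0.0722+0.4259i)  (-0.1700-0.0286i)·(-0.3421+0.0000i)  (-0.2589+0.2213i)·(-0.0722+0.4259i)  (-0.0053-0.4957i)·(+0.1693+0.0591i)  (+0.2189+0.1791i)·(+0.0174-0.0316i)
Y_3^-1(R⁻¹ n̂) = -0.142936-0.095813i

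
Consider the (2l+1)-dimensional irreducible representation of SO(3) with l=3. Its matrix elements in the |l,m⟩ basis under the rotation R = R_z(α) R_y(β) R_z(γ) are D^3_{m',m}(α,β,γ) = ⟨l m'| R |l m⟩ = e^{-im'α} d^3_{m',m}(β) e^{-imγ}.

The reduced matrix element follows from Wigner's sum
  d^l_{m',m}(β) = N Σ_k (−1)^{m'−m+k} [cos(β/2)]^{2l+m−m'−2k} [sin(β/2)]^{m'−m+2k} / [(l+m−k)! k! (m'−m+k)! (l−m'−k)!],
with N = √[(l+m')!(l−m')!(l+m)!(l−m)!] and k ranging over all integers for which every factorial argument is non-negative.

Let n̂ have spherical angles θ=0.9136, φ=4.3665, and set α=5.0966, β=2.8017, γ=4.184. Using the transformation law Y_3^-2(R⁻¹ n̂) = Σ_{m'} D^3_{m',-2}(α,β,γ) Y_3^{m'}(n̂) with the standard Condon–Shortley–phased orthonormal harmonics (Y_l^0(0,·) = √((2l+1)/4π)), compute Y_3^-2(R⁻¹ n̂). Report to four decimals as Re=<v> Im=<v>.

Re=-0.2139 Im=-0.2537

Need the full column D^3_{m',-2} for m'=−3..3 at α=5.0966, β=2.8017, γ=4.184.
cos(β/2)=0.169129, sin(β/2)=0.985594
d^3_{-3,-2}: single k=1 term ⇒ +0.000334;  D = +0.000032-0.000333i
d^3_{-2,-2}: k∈[0..1] ⇒ +0.000023 -0.003974 = -0.003951;  D = -0.003788+0.001123i
d^3_{-1,-2}: k∈[0..1] ⇒ -0.000431 +0.029294 = +0.028863;  D = +0.017981+0.022577i
d^3_{0,-2}: k∈[0..1] ⇒ +0.004353 -0.147840 = -0.143486;  D = +0.070549-0.124944i
d^3_{1,-2}: k∈[0..1] ⇒ -0.029294 +0.497404 = +0.468110;  D = -0.464171-0.060594i
d^3_{2,-2}: k∈[0..1] ⇒ +0.134959 -0.916617 = -0.781658;  D = +0.196719+0.756500i
d^3_{3,-2}: single k=0 term ⇒ -0.385287;  D = -0.309356+0.229664i
Y_3^{m'}(θ=0.9136,φ=4.3665) and Σ D·Y over m':
  (+0.0000-0.0003i)·(+0.1783-0.1052i)  (-0.0038+0.0011i)·(-0.3014-0.2496i)  (+0.0180+0.0226i)·(-0.0751+0.2085i)  (+0.0705-0.1249i)·(-0.2585+0.0000i)  (-0.4642-0.0606i)·(+0.0751+0.2085i)  (+0.1967+0.7565i)·(-0.3014+0.2496i)  (-0.3094+0.2297i)·(-0.1783-0.1052i)
Y_3^-2(R⁻¹ n̂) = -0.213946-0.253690i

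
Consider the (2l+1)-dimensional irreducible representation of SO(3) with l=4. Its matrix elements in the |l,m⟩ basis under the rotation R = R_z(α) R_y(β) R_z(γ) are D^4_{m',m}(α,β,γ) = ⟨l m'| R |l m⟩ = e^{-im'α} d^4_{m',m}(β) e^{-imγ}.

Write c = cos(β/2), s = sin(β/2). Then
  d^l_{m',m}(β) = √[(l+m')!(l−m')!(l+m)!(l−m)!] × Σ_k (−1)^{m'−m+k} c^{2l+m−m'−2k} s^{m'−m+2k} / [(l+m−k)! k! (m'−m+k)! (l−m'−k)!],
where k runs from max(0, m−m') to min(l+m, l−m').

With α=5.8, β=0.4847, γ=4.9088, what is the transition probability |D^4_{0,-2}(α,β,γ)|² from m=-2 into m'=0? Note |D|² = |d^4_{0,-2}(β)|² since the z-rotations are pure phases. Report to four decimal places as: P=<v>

P=0.1478

Split into d^4_{0,-2}(β=0.4847) × two z-phases.
c=cos(0.4847/2)=0.970777, s=sin(0.4847/2)=0.239985; N=√[24·24·2·720]=910.735966
The bounds max(0,m−m')=0 and min(l+m,l−m')=2 give 3 terms
  k=0: (−1)^2·910.7360/(96)·0.9708^6·0.2400^2 = +0.457303
  k=1: (−1)^3·910.7360/(36)·0.9708^4·0.2400^4 = -0.074525
  k=2: (−1)^4·910.7360/(96)·0.9708^2·0.2400^6 = +0.001708
d^4_{0,-2}(0.4847) = +0.457303 -0.074525 +0.001708 = +0.384486
|D^4_{0,-2}|² = |d^4_{0,-2}(β)|² = (+0.384486)² = 0.147830 (the z-rotation phases have unit modulus)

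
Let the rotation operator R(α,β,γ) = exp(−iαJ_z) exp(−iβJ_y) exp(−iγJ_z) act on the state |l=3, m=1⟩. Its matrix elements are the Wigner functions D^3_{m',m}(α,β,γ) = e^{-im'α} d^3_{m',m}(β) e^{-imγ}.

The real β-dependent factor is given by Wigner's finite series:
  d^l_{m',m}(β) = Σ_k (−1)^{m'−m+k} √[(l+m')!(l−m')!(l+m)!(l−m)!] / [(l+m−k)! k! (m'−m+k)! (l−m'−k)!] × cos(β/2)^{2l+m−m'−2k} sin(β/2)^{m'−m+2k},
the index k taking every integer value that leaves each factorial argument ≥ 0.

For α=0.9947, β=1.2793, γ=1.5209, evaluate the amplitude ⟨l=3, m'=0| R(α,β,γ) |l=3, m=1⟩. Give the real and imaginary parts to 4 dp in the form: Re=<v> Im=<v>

Re=-0.0121 Im=0.2432

Split into d^3_{0,1}(β=1.2793) × two z-phases.
c=cos(1.2793/2)=0.802305, s=sin(1.2793/2)=0.596915; N=√[6·6·24·2]=41.569219
The bounds max(0,m−m')=1 and min(l+m,l−m')=3 give 3 terms
  k=1: (−1)^0·41.5692/(12)·0.8023^5·0.5969^1 = +0.687384
  k=2: (−1)^1·41.5692/(4)·0.8023^3·0.5969^3 = -1.141476
  k=3: (−1)^2·41.5692/(12)·0.8023^1·0.5969^5 = +0.210616
d^3_{0,1}(1.2793) = +0.687384 -1.141476 +0.210616 = -0.243475
Phases: e^{-i·(0)·0.9947}=+1.000000+0.000000i, e^{-i·(1)·1.5209}=+0.049876-0.998755i ⇒ D=-0.012143+0.243172i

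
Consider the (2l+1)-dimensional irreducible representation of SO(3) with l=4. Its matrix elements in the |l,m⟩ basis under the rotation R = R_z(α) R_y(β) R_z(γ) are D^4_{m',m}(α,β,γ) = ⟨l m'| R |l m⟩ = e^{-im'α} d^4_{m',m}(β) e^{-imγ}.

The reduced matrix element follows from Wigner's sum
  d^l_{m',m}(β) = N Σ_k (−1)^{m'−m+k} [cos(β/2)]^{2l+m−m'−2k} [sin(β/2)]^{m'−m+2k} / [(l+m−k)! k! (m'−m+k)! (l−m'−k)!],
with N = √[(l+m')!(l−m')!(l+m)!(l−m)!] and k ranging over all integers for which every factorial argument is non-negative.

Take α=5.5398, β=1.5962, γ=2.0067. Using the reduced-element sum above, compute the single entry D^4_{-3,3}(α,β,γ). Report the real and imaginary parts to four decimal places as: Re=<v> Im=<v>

D^4_{-3,3}(5.5398,1.5962,2.0067) = e^{-i·-3·5.5398}·d^4_{-3,3}(1.5962)·e^{-i·3·2.0067}. Compute d first:
c=cos(1.5962/2)=0.698068, s=sin(1.5962/2)=0.716031; N=√[1·5040·5040·1]=5040.000000
The bounds max(0,m−m')=6 and min(l+m,l−m')=7 give 2 terms
  k=6: (−1)^0·5040.0000/(720)·0.6981^2·0.7160^6 = +0.459711
  k=7: (−1)^1·5040.0000/(5040)·0.6981^0·0.7160^8 = -0.069096
d^4_{-3,3}(1.5962) = +0.459711 -0.069096 = +0.390615
Attach z-rotation phases: D = e^{-i(-3)(5.5398)}·(+0.390615)·e^{-i(3)(2.0067)} = -0.150771-0.360344i

Re=-0.1508 Im=-0.3603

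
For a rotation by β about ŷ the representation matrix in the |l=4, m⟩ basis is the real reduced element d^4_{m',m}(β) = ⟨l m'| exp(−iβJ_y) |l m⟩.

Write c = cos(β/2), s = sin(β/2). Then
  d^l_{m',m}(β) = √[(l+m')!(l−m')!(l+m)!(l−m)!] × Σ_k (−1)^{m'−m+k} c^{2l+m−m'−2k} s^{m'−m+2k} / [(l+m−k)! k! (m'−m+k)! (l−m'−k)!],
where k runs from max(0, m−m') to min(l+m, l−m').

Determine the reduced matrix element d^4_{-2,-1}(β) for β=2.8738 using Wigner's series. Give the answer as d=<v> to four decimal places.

d=0.0313

d^4_{-2,-1}(β=2.8738) via Wigner's sum:
c=cos(2.8738/2)=0.133497, s=sin(2.8738/2)=0.991049; N=√[2·720·6·120]=1018.233765
k∈{1,2,3} keeps every argument non-negative
  k=1: (−1)^0·1018.2338/(240)·0.1335^7·0.9910^1 = +0.000003
  k=2: (−1)^1·1018.2338/(48)·0.1335^5·0.9910^3 = -0.000875
  k=3: (−1)^2·1018.2338/(72)·0.1335^3·0.9910^5 = +0.032166
d^4_{-2,-1}(2.8738) = +0.000003 -0.000875 +0.032166 = +0.031294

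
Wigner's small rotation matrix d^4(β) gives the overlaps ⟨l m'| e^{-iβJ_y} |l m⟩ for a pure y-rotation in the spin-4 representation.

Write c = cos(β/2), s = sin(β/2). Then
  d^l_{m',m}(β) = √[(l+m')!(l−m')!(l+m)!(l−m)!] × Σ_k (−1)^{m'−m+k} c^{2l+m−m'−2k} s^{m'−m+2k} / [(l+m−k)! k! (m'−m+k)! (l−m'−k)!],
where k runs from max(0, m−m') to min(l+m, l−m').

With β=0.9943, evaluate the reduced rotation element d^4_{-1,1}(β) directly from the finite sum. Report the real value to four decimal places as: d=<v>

d^4_{-1,1}(β=0.9943) via Wigner's sum:
Half-angle: c=0.878945, s=0.476922. N=√(6·120·120·6)=720.000000
The bounds max(0,m−m')=2 and min(l+m,l−m')=5 give 4 terms
  k=2: (−1)^0·720.0000/(72)·0.8789^6·0.4769^2 = +1.048738
  k=3: (−1)^1·720.0000/(24)·0.8789^4·0.4769^4 = -0.926318
  k=4: (−1)^2·720.0000/(48)·0.8789^2·0.4769^6 = +0.136365
  k=5: (−1)^3·720.0000/(720)·0.8789^0·0.4769^8 = -0.002677
d^4_{-1,1}(0.9943) = +1.048738 -0.926318 +0.136365 -0.002677 = +0.256108

d=0.2561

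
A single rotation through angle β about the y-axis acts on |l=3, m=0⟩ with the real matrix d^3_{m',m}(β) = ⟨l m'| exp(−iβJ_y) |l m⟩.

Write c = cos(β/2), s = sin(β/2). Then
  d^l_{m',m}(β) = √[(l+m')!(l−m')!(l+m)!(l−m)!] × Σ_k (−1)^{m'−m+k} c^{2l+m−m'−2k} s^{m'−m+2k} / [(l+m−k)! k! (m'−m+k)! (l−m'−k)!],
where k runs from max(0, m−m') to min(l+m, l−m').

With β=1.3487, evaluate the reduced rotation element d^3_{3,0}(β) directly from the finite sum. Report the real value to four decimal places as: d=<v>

d^3_{3,0}(β=1.3487) via Wigner's sum:
Half-angle: c=0.781113, s=0.624390. N=√(720·1·6·6)=160.996894
k: max(0,(0)−(3))=0 … min(3+(0),3−(3))=0
  k=0: (−1)^3·160.9969/(36)·0.7811^3·0.6244^3 = -0.518828
d^3_{3,0}(1.3487) = -0.518828

d=-0.5188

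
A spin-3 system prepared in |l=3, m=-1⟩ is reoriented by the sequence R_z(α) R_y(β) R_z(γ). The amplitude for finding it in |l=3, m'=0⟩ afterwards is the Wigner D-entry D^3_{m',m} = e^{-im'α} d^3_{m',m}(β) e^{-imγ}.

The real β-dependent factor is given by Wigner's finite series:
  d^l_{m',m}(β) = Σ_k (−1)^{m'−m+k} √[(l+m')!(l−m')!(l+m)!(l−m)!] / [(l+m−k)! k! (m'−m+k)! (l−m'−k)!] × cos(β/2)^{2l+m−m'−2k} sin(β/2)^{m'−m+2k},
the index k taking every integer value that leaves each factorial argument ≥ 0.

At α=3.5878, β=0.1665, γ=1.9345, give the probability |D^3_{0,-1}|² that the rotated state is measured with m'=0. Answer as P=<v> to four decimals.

First d^3_{0,-1}(β=0.1665), then the phase factors e^{-i(0)α} and e^{-i(-1)γ}:
Half-angle: c=0.996537, s=0.083154. N=√(6·6·2·24)=41.569219
The bounds max(0,m−m')=0 and min(l+m,l−m')=2 give 3 terms
  k=0: (−1)^1·41.5692/(12)·0.9965^5·0.0832^1 = -0.283100
  k=1: (−1)^2·41.5692/(4)·0.9965^3·0.0832^3 = +0.005913
  k=2: (−1)^3·41.5692/(12)·0.9965^1·0.0832^5 = -0.000014
d^3_{0,-1}(0.1665) = -0.283100 +0.005913 -0.000014 = -0.277200
|D^3_{0,-1}|² = |d^3_{0,-1}(β)|² = (-0.277200)² = 0.076840 (the z-rotation phases have unit modulus)

P=0.0768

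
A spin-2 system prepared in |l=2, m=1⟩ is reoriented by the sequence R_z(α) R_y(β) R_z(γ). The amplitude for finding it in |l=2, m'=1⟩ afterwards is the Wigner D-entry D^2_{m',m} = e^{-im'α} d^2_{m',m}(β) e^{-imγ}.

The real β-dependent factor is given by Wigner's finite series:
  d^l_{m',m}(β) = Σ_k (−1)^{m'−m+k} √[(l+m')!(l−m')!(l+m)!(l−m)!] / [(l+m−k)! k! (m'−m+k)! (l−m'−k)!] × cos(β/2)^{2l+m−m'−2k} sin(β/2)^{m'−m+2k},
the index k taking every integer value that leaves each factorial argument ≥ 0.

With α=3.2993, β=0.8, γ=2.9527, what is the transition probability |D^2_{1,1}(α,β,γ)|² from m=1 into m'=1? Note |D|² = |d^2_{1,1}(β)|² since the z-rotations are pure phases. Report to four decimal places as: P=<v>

P=0.1114

Split into d^2_{1,1}(β=0.8) × two z-phases.
c=cos(0.8/2)=0.921061, s=sin(0.8/2)=0.389418; N=√[6·1·6·1]=6.000000
Admissible k: 0..1 (factorial args all ≥0)
  k=0: (−1)^0·6.0000/(6)·0.9211^4·0.3894^0 = +0.719703
  k=1: (−1)^1·6.0000/(2)·0.9211^2·0.3894^2 = -0.385950
d^2_{1,1}(0.8) = +0.719703 -0.385950 = +0.333754
|D^2_{1,1}|² = |d^2_{1,1}(β)|² = (+0.333754)² = 0.111391 (the z-rotation phases have unit modulus)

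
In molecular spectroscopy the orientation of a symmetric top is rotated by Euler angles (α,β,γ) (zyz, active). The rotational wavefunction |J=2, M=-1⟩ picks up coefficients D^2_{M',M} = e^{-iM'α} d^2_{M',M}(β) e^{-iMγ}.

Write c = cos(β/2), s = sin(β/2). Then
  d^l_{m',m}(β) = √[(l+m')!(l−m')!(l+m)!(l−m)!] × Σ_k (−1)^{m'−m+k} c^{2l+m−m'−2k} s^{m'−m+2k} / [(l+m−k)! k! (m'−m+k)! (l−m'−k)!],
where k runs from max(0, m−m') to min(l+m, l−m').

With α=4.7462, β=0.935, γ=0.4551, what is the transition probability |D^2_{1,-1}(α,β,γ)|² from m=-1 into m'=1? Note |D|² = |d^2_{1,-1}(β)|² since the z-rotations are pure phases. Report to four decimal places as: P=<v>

P=0.1974

First d^2_{1,-1}(β=0.935), then the phase factors e^{-i(1)α} and e^{-i(-1)γ}:
c=cos(0.935/2)=0.892698, s=sin(0.935/2)=0.450656; N=√[6·1·1·6]=6.000000
The bounds max(0,m−m')=0 and min(l+m,l−m')=1 give 2 terms
  k=0: (−1)^2·6.0000/(2)·0.8927^2·0.4507^2 = +0.485535
  k=1: (−1)^3·6.0000/(6)·0.8927^0·0.4507^4 = -0.041246
d^2_{1,-1}(0.935) = +0.485535 -0.041246 = +0.444289
|D^2_{1,-1}|² = |d^2_{1,-1}(β)|² = (+0.444289)² = 0.197393 (the z-rotation phases have unit modulus)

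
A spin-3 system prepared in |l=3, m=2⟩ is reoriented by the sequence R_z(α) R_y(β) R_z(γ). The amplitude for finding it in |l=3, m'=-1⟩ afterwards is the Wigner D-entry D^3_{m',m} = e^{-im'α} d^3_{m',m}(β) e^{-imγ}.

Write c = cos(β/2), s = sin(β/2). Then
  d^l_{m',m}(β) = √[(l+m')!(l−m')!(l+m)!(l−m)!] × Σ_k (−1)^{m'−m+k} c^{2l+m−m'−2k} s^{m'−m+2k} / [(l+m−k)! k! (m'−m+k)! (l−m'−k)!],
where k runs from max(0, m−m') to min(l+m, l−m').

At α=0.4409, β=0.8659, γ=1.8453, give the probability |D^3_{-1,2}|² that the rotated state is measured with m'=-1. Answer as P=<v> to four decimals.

Split into d^3_{-1,2}(β=0.8659) × two z-phases.
Half-angle: c=0.907732, s=0.419550. N=√(2·24·120·1)=75.894664
k∈{3,4} keeps every argument non-negative
  k=3: (−1)^0·75.8947/(12)·0.9077^3·0.4196^3 = +0.349346
  k=4: (−1)^1·75.8947/(24)·0.9077^1·0.4196^5 = -0.037315
d^3_{-1,2}(0.8659) = +0.349346 -0.037315 = +0.312031
|D^3_{-1,2}|² = |d^3_{-1,2}(β)|² = (+0.312031)² = 0.097363 (the z-rotation phases have unit modulus)

P=0.0974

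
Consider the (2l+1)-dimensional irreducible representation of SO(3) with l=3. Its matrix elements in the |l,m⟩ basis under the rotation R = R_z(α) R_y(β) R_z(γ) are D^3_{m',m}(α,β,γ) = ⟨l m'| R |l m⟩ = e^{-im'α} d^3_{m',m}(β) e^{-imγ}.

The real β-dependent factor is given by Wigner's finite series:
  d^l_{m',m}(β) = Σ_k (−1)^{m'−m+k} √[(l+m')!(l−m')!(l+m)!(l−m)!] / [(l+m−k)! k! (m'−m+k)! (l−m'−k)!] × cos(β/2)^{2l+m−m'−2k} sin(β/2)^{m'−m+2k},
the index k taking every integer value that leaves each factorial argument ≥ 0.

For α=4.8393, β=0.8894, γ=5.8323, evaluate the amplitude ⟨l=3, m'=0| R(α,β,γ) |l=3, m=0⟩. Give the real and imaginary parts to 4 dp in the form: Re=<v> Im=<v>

Re=-0.3201 Im=0.0000

Split into d^3_{0,0}(β=0.8894) × two z-phases.
With c≡cos(β/2)=0.902740 and s≡sin(β/2)=0.430187, N=[6·6·6·6]^{1/2}=36.000000
Admissible k: 0..3 (factorial args all ≥0)
  k=0: (−1)^0·36.0000/(36)·0.9027^6·0.4302^0 = +0.541222
  k=1: (−1)^1·36.0000/(4)·0.9027^4·0.4302^2 = -1.106133
  k=2: (−1)^2·36.0000/(4)·0.9027^2·0.4302^4 = +0.251187
  k=3: (−1)^3·36.0000/(36)·0.9027^0·0.4302^6 = -0.006338
d^3_{0,0}(0.8894) = +0.541222 -1.106133 +0.251187 -0.006338 = -0.320062
Attach z-rotation phases: D = e^{-i(0)(4.8393)}·(-0.320062)·e^{-i(0)(5.8323)} = -0.320062+0.000000i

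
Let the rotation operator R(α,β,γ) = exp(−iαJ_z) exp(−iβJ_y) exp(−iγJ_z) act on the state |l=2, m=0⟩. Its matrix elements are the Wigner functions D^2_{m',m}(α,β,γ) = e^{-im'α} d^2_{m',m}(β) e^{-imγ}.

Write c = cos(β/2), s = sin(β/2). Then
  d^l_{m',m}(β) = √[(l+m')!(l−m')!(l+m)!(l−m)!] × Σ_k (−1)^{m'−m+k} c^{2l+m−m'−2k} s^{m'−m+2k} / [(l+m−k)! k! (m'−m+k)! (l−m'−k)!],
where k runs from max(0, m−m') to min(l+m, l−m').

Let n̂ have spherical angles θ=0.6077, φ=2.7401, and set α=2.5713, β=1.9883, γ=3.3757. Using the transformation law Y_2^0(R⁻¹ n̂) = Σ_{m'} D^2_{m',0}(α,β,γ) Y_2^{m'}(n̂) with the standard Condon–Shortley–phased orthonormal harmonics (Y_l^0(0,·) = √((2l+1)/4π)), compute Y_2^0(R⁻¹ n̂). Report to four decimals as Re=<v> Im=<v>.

Re=-0.2842 Im=0.0000

Need the full column D^2_{m',0} for m'=−2..2 at α=2.5713, β=1.9883, γ=3.3757.
cos(β/2)=0.545216, sin(β/2)=0.838296
d^2_{-2,0}: single k=2 term ⇒ +0.511690;  D = +0.213407-0.465064i
d^2_{-1,0}: k∈[1..2] ⇒ +0.332796 -0.786748 = -0.453953;  D = +0.382111-0.245079i
d^2_{0,0}: k∈[0..2] ⇒ +0.088364 -0.835586 +0.493843 = -0.253379;  D = -0.253379+0.000000i
d^2_{1,0}: k∈[0..1] ⇒ -0.332796 +0.786748 = +0.453953;  D = -0.382111-0.245079i
d^2_{2,0}: single k=0 term ⇒ +0.511690;  D = +0.213407+0.465064i
Y_2^{m'}(θ=0.6077,φ=2.7401) and Σ D·Y over m':
  (+0.2134-0.4651i)·(+0.0875+0.0906i)  (+0.3821-0.2451i)·(-0.3333-0.1415i)  (-0.2534+0.0000i)·(+0.3223+0.0000i)  (-0.3821-0.2451i)·(+0.3333-0.1415i)  (+0.2134+0.4651i)·(+0.0875-0.0906i)
Y_2^0(R⁻¹ n̂) = -0.284177+0.000000i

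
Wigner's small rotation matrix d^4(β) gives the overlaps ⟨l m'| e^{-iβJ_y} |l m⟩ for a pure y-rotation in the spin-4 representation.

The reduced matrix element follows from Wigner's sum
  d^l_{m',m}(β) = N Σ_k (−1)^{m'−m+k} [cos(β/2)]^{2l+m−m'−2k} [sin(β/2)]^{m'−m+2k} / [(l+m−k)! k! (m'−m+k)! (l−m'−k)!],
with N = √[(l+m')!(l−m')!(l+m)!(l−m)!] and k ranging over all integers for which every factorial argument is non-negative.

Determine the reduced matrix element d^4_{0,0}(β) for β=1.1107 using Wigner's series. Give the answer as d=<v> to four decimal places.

d=-0.1943

d^4_{0,0}(β=1.1107) via Wigner's sum:
c=cos(1.1107/2)=0.849716, s=sin(1.1107/2)=0.527241; N=√[24·24·24·24]=576.000000
The bounds max(0,m−m')=0 and min(l+m,l−m')=4 give 5 terms
  k=0: (−1)^0·576.0000/(576)·0.8497^8·0.5272^0 = +0.271763
  k=1: (−1)^1·576.0000/(36)·0.8497^6·0.5272^2 = -1.674097
  k=2: (−1)^2·576.0000/(16)·0.8497^4·0.5272^4 = +1.450218
  k=3: (−1)^3·576.0000/(36)·0.8497^2·0.5272^6 = -0.248154
  k=4: (−1)^4·576.0000/(576)·0.8497^0·0.5272^8 = +0.005971
d^4_{0,0}(1.1107) = +0.271763 -1.674097 +1.450218 -0.248154 +0.005971 = -0.194298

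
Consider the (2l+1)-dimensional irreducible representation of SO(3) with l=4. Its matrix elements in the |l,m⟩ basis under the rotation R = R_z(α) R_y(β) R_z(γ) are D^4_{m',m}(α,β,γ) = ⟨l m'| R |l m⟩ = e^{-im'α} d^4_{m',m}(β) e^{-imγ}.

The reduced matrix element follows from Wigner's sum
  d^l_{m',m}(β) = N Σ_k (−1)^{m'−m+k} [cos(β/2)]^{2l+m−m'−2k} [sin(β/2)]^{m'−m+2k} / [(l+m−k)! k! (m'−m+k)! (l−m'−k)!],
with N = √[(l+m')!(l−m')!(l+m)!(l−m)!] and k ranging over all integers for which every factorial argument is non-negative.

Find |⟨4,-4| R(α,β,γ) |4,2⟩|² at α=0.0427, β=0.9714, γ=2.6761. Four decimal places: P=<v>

Split into d^4_{-4,2}(β=0.9714) × two z-phases.
Half-angle: c=0.884348, s=0.466828. N=√(1·40320·720·2)=7619.763776
Admissible k: 6..6 (factorial args all ≥0)
  k=6: (−1)^0·7619.7638/(1440)·0.8843^2·0.4668^6 = +0.042832
d^4_{-4,2}(0.9714) = +0.042832
|D^4_{-4,2}|² = |d^4_{-4,2}(β)|² = (+0.042832)² = 0.001835 (the z-rotation phases have unit modulus)

P=0.0018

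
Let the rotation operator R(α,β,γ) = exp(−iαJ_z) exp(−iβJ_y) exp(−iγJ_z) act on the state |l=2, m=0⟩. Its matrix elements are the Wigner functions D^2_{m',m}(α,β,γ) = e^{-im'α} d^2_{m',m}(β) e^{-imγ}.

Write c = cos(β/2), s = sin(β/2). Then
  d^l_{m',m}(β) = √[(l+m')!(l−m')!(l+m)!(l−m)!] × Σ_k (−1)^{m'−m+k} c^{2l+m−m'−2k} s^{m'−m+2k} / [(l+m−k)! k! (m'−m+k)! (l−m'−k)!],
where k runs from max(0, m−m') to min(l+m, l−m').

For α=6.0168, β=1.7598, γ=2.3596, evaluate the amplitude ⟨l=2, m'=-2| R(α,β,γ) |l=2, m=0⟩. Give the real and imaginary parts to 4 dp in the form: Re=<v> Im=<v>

D^2_{-2,0}(6.0168,1.7598,2.3596) = e^{-i·-2·6.0168}·d^2_{-2,0}(1.7598)·e^{-i·0·2.3596}. Compute d first:
Half-angle: c=0.637228, s=0.770675. N=√(1·24·2·2)=9.797959
The bounds max(0,m−m')=2 and min(l+m,l−m')=2 give 1 term
  k=2: (−1)^0·9.7980/(4)·0.6372^2·0.7707^2 = +0.590756
d^2_{-2,0}(1.7598) = +0.590756
Phases: e^{-i·(-2)·6.0168}=+0.861403-0.507922i, e^{-i·(0)·2.3596}=+1.000000+0.000000i ⇒ D=+0.508879-0.300058i

Re=0.5089 Im=-0.3001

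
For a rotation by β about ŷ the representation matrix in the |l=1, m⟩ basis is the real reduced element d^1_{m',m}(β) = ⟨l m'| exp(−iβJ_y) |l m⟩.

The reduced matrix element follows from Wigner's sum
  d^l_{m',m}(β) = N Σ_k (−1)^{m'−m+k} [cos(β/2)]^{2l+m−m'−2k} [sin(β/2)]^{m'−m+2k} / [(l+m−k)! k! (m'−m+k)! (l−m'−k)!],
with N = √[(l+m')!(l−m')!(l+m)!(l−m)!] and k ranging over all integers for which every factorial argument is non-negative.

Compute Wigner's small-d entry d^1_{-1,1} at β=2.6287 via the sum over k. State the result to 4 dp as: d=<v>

d^1_{-1,1}(β=2.6287) via Wigner's sum:
c=cos(2.6287/2)=0.253645, s=sin(2.6287/2)=0.967297; N=√[1·2·2·1]=2.000000
The bounds max(0,m−m')=2 and min(l+m,l−m')=2 give 1 term
  k=2: (−1)^0·2.0000/(2)·0.2536^0·0.9673^2 = +0.935664
d^1_{-1,1}(2.6287) = +0.935664

d=0.9357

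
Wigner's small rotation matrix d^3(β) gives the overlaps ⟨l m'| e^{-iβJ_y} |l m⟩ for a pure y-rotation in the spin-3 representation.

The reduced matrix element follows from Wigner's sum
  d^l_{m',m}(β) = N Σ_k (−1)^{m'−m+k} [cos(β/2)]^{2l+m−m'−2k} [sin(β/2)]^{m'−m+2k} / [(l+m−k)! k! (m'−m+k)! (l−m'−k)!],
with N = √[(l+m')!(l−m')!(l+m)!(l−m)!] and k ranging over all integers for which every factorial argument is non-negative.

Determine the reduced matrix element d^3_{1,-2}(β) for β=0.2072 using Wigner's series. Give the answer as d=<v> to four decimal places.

d=-0.0068

d^3_{1,-2}(β=0.2072) via Wigner's sum:
With c≡cos(β/2)=0.994638 and s≡sin(β/2)=0.103415, N=[24·2·1·120]^{1/2}=75.894664
The bounds max(0,m−m')=0 and min(l+m,l−m')=1 give 2 terms
  k=0: (−1)^3·75.8947/(12)·0.9946^3·0.1034^3 = -0.006883
  k=1: (−1)^4·75.8947/(24)·0.9946^1·0.1034^5 = +0.000037
d^3_{1,-2}(0.2072) = -0.006883 +0.000037 = -0.006846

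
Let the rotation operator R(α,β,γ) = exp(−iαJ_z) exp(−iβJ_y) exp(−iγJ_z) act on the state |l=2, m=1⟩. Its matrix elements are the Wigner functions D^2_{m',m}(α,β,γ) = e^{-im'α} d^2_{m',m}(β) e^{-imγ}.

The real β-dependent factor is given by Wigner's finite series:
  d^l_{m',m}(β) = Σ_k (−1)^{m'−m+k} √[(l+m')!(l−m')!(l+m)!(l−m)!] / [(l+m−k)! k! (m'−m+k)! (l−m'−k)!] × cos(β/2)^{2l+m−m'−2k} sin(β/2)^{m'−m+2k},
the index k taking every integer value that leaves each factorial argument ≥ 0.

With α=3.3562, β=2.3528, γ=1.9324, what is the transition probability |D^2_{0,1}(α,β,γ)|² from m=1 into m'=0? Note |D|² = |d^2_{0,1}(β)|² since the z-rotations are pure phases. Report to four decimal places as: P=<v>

P=0.3750

D^2_{0,1}(3.3562,2.3528,1.9324) = e^{-i·0·3.3562}·d^2_{0,1}(2.3528)·e^{-i·1·1.9324}. Compute d first:
With c≡cos(β/2)=0.384251 and s≡sin(β/2)=0.923229, N=[2·2·6·1]^{1/2}=4.898979
k∈{1,2} keeps every argument non-negative
  k=1: (−1)^0·4.8990/(2)·0.3843^3·0.9232^1 = +0.128301
  k=2: (−1)^1·4.8990/(2)·0.3843^1·0.9232^3 = -0.740659
d^2_{0,1}(2.3528) = +0.128301 -0.740659 = -0.612358
|D^2_{0,1}|² = |d^2_{0,1}(β)|² = (-0.612358)² = 0.374983 (the z-rotation phases have unit modulus)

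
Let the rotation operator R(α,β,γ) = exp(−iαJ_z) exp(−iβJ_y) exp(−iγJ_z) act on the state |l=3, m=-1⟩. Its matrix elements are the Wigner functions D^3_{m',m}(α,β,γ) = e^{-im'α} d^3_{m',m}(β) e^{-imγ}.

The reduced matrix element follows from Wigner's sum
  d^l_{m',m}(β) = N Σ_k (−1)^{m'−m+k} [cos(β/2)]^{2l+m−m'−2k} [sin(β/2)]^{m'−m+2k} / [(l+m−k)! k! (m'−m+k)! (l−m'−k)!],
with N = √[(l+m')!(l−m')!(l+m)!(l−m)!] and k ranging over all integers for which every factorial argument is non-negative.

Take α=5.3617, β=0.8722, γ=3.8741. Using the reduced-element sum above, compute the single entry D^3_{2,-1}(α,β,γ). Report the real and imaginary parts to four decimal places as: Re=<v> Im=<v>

First d^3_{2,-1}(β=0.8722), then the phase factors e^{-i(2)α} and e^{-i(-1)γ}:
c=cos(0.8722/2)=0.906406, s=sin(0.8722/2)=0.422408; N=√[120·1·2·24]=75.894664
k∈{0,1} keeps every argument non-negative
  k=0: (−1)^3·75.8947/(12)·0.9064^3·0.4224^3 = -0.354972
  k=1: (−1)^4·75.8947/(24)·0.9064^1·0.4224^5 = +0.038546
d^3_{2,-1}(0.8722) = -0.354972 +0.038546 = -0.316425
Attach z-rotation phases: D = e^{-i(2)(5.3617)}·(-0.316425)·e^{-i(-1)(3.8741)} = -0.267060+0.169717i

Re=-0.2671 Im=0.1697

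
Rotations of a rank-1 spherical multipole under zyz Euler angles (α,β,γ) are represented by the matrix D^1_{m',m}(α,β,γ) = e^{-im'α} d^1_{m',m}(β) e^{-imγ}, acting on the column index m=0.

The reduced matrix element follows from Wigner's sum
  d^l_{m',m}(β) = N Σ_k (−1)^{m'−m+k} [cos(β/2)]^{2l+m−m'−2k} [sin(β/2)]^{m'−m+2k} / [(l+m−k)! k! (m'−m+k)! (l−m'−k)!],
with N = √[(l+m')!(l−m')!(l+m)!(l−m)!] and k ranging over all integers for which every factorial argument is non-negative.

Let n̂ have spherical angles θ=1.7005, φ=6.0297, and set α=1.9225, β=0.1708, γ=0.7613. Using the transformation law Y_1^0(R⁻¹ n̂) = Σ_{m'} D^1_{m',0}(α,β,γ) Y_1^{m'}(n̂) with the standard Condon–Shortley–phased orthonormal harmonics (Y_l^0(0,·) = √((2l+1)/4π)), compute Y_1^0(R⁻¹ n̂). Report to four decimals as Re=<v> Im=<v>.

Need the full column D^1_{m',0} for m'=−1..1 at α=1.9225, β=0.1708, γ=0.7613.
cos(β/2)=0.996356, sin(β/2)=0.085296
d^1_{-1,0}: single k=1 term ⇒ +0.120187;  D = -0.041404+0.112830i
d^1_{0,0}: k∈[0..1] ⇒ +0.992725 -0.007275 = +0.985449;  D = +0.985449+0.000000i
d^1_{1,0}: single k=0 term ⇒ -0.120187;  D = +0.041404+0.112830i
Y_1^{m'}(θ=1.7005,φ=6.0297) and Σ D·Y over m':
  (-0.0414+0.1128i)·(+0.3316+0.0859i)  (+0.9854+0.0000i)·(-0.0632+0.0000i)  (+0.0414+0.1128i)·(-0.3316+0.0859i)
Y_1^0(R⁻¹ n̂) = -0.109127+0.000000i

Re=-0.1091 Im=0.0000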